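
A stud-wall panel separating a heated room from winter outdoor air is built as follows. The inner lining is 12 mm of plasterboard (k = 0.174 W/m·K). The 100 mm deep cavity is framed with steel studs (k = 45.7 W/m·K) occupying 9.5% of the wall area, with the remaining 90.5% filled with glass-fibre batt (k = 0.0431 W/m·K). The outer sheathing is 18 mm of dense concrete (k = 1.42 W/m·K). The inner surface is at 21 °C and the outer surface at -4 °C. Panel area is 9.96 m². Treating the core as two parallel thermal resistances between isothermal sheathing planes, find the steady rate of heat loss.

Sheathing layers in series; stud and cavity paths in parallel between them.
R_inner = 0.012/(0.174×9.96) = 0.006924 K/W
R_stud  = 0.1/(45.7×0.095×9.96) = 0.002313 K/W
R_cav   = 0.1/(0.0431×0.905×9.96) = 0.2574 K/W
1/R_core = 1/R_stud + 1/R_cav → R_core = 0.002292 K/W
R_outer = 0.018/(1.42×9.96) = 0.001273 K/W
R_total = 0.01049 K/W
Q = ΔT/R_total = 25/0.01049

Q ≈ 2380 W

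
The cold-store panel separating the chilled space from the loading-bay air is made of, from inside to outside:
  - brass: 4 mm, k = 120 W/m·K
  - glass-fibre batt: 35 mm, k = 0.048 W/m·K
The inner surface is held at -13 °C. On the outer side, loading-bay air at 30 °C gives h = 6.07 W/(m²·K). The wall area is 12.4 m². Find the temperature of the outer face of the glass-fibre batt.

T ≈ 22.1 °C

Model the wall as resistances in series:
R_brass = L/(kA) = 0.004/(120×12.4) = 2.688×10^-6 K/W
R_glass-fibre batt = L/(kA) = 0.035/(0.048×12.4) = 0.0588 K/W
R_outer film = 1/(h_o·A) = 1/(6.07×12.4) = 0.01329 K/W
R_total = 0.07209 K/W;  Q = ΔT/R_total = 43/0.07209 = 596.5 W
T_interface = T_inner + Q·ΣR(inner→interface) = -13 + 596×0.05881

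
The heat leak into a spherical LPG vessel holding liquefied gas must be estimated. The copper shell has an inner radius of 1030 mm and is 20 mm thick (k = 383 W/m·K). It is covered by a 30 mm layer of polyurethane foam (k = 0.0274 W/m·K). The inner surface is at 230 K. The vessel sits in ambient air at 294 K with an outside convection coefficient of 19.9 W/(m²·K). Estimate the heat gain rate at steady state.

Q ≈ 797 W

Radial (spherical) resistances in series:
R_copper shell = (1/1.03 − 1/1.05)/(4π×383) = 3.842×10^-6 K/W
R_polyurethane foam = (1/1.05 − 1/1.08)/(4π×0.0274) = 0.07683 K/W
R_outer film = 1/(h·4πr_o²) = 1/(19.9×4π×1.08²) = 0.003428 K/W
R_total = 0.08027 K/W
Q = ΔT/R_total = 64/0.08027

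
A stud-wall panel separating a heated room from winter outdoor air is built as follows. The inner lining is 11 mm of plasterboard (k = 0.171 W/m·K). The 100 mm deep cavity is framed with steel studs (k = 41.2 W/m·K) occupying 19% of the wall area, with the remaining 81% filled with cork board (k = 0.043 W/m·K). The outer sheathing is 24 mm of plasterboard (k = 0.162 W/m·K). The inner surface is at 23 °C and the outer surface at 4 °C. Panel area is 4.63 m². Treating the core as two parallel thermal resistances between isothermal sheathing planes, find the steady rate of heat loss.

Q ≈ 391 W

Sheathing layers in series; stud and cavity paths in parallel between them.
R_inner = 0.011/(0.171×4.63) = 0.01389 K/W
R_stud  = 0.1/(41.2×0.19×4.63) = 0.002759 K/W
R_cav   = 0.1/(0.043×0.81×4.63) = 0.6201 K/W
1/R_core = 1/R_stud + 1/R_cav → R_core = 0.002747 K/W
R_outer = 0.024/(0.162×4.63) = 0.032 K/W
R_total = 0.04864 K/W
Q = ΔT/R_total = 19/0.04864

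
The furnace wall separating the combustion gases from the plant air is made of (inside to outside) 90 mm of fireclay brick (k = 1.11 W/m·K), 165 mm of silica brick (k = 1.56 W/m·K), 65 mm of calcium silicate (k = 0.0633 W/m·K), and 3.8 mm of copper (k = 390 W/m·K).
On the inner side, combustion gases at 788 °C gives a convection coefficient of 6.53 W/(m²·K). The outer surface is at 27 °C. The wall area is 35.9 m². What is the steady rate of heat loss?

Thermal resistances in series:
R_inner film = 1/(h_i·A) = 1/(6.53×35.9) = 0.004266 K/W
R_fireclay brick = L/(kA) = 0.09/(1.11×35.9) = 0.002259 K/W
R_silica brick = L/(kA) = 0.165/(1.56×35.9) = 0.002946 K/W
R_calcium silicate = L/(kA) = 0.065/(0.0633×35.9) = 0.0286 K/W
R_copper = L/(kA) = 0.0038/(390×35.9) = 2.714×10^-7 K/W
R_total = 0.03807 K/W
Q = ΔT / R_total = 761 / 0.03807

Q ≈ 20000 W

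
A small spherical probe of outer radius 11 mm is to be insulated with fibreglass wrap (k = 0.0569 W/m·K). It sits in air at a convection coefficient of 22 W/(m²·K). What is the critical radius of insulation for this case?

r_cr ≈ 5.17 mm

For a sphere r_cr = 2k/h = 2×0.0569/22
r_cr = 5.17 mm; since the bare radius (11 mm) is above r_cr, any added insulation will reduce heat loss.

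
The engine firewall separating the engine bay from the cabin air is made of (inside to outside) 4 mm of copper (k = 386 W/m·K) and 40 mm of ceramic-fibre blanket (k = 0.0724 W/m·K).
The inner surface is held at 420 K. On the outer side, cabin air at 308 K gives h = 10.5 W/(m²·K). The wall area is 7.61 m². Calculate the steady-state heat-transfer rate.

Series thermal resistances:
R_copper = L/(kA) = 0.004/(386×7.61) = 1.362×10^-6 K/W
R_ceramic-fibre blanket = L/(kA) = 0.04/(0.0724×7.61) = 0.0726 K/W
R_outer film = 1/(h_o·A) = 1/(10.5×7.61) = 0.01251 K/W
R_total = 0.08512 K/W
Q = ΔT / R_total = 112 / 0.08512

Q ≈ 1320 W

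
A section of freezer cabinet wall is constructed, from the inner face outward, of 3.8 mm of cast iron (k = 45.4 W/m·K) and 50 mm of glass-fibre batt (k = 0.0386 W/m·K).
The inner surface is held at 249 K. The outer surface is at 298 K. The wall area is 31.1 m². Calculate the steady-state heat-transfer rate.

Using the resistance-network approach (series):
R_cast iron = L/(kA) = 0.0038/(45.4×31.1) = 2.691×10^-6 K/W
R_glass-fibre batt = L/(kA) = 0.05/(0.0386×31.1) = 0.04165 K/W
R_total = 0.04165 K/W
Q = ΔT / R_total = 49 / 0.04165

Q ≈ 1180 W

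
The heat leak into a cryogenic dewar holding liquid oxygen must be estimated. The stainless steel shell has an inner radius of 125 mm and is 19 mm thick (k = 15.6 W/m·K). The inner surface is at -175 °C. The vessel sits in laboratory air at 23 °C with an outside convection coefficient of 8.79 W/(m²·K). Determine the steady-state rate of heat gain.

Q ≈ 448 W

For a spherical shell R = (1/r₁ − 1/r₂)/(4πk); film R = 1/(h·4πr²). In series:
R_stainless steel shell = (1/0.125 − 1/0.144)/(4π×15.6) = 0.005385 K/W
R_outer film = 1/(h·4πr_o²) = 1/(8.79×4π×0.144²) = 0.4366 K/W
R_total = 0.442 K/W
Q = ΔT/R_total = 198/0.442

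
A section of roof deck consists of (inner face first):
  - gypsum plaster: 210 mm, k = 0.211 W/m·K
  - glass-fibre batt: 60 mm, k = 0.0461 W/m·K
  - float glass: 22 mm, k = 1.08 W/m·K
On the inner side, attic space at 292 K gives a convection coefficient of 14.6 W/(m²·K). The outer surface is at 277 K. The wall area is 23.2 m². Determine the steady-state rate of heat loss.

Using the resistance-network approach (series):
R_inner film = 1/(h_i·A) = 1/(14.6×23.2) = 0.002952 K/W
R_gypsum plaster = L/(kA) = 0.21/(0.211×23.2) = 0.0429 K/W
R_glass-fibre batt = L/(kA) = 0.06/(0.0461×23.2) = 0.0561 K/W
R_float glass = L/(kA) = 0.022/(1.08×23.2) = 8.78×10^-4 K/W
R_total = 0.1028 K/W
Q = ΔT / R_total = 15 / 0.1028

Q ≈ 146 W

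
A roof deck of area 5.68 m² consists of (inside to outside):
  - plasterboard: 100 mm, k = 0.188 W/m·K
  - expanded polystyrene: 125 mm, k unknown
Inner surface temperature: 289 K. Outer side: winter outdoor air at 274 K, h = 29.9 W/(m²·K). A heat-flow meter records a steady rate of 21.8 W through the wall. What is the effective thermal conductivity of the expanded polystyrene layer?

Using the resistance-network approach (series):
R_plasterboard = L/(kA) = 0.1/(0.188×5.68) = 0.09365 K/W
R_outer film = 1/(h_o·A) = 1/(29.9×5.68) = 0.005888 K/W
Sum of known resistances R_other = 0.09954 K/W
Total R = ΔT/Q = 15/21.8 = 0.6881 K/W
R_expanded polystyrene = R_total − R_other = 0.5885 K/W
k = L/(R·A) = 0.125/(0.5885×5.68)

k ≈ 0.0374 W/(m·K)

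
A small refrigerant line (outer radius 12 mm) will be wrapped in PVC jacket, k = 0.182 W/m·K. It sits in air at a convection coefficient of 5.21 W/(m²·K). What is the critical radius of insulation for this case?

For a cylinder r_cr = k/h = 0.182/5.21
r_cr = 34.9 mm; since the bare radius (12 mm) is below r_cr, adding a thin layer of insulation will *increase* heat loss.

r_cr ≈ 34.9 mm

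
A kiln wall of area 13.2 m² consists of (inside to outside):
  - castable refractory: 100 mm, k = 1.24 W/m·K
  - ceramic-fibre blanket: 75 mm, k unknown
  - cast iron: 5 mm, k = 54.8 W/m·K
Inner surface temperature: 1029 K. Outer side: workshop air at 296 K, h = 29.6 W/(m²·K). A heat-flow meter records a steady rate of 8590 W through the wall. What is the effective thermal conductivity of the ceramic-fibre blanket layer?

Model the wall as resistances in series:
R_castable refractory = L/(kA) = 0.1/(1.24×13.2) = 0.006109 K/W
R_cast iron = L/(kA) = 0.005/(54.8×13.2) = 6.912×10^-6 K/W
R_outer film = 1/(h_o·A) = 1/(29.6×13.2) = 0.002559 K/W
Sum of known resistances R_other = 0.008676 K/W
Total R = ΔT/Q = 733/8590 = 0.08533 K/W
R_ceramic-fibre blanket = R_total − R_other = 0.07666 K/W
k = L/(R·A) = 0.075/(0.07666×13.2)

k ≈ 0.0741 W/(m·K)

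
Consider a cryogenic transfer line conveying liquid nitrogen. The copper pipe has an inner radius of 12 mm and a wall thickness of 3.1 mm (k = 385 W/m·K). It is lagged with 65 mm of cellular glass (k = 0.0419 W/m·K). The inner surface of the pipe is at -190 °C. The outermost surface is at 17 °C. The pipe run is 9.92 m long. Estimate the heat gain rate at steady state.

Q ≈ 324 W

For a radial system each layer contributes R = ln(r_out/r_in)/(2πkL); films add R = 1/(hA).
R_copper pipe wall = ln(15.1/12)/(2π×385×9.92) = 9.576×10^-6 K/W
R_cellular glass = ln(80.1/15.1)/(2π×0.0419×9.92) = 0.6389 K/W
R_total = 0.6389 K/W
Q = ΔT/R_total = 207/0.6389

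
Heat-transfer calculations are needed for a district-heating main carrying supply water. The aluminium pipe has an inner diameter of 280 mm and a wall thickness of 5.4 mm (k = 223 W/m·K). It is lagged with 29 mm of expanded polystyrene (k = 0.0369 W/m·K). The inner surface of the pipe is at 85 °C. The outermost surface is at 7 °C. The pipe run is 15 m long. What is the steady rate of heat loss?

Q ≈ 1490 W

Cylindrical conduction, so R = ln(r₂/r₁)/(2πkL) per layer, in series:
R_aluminium pipe wall = ln(145.4/140)/(2π×223×15) = 1.801×10^-6 K/W
R_expanded polystyrene = ln(174.4/145.4)/(2π×0.0369×15) = 0.05229 K/W
R_total = 0.0523 K/W
Q = ΔT/R_total = 78/0.0523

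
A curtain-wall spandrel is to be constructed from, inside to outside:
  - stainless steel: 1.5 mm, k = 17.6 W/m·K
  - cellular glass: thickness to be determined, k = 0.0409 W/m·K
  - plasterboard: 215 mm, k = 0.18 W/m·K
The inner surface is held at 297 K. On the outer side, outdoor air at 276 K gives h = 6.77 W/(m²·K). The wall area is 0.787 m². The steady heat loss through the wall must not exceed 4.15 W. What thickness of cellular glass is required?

L ≈ 108 mm

Model the wall as resistances in series:
R_stainless steel = L/(kA) = 0.0015/(17.6×0.787) = 1.083×10^-4 K/W
R_plasterboard = L/(kA) = 0.215/(0.18×0.787) = 1.518 K/W
R_outer film = 1/(h_o·A) = 1/(6.77×0.787) = 0.1877 K/W
Sum of the known resistances R_other = 1.706 K/W
Required total resistance R_tot = ΔT/Q_allow = 21/4.15 = 5.06 K/W
R_cellular glass = R_tot − R_other = 3.355 K/W
L = R·k·A = 3.355×0.0409×0.787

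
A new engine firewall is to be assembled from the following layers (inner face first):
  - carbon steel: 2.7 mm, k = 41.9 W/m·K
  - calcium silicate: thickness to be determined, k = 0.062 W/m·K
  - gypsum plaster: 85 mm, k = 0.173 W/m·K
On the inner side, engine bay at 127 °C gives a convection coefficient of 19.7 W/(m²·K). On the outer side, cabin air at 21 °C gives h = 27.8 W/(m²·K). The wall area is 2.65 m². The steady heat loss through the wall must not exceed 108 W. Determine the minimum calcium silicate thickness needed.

Using the resistance-network approach (series):
R_inner film = 1/(h_i·A) = 1/(19.7×2.65) = 0.01916 K/W
R_carbon steel = L/(kA) = 0.0027/(41.9×2.65) = 2.432×10^-5 K/W
R_gypsum plaster = L/(kA) = 0.085/(0.173×2.65) = 0.1854 K/W
R_outer film = 1/(h_o·A) = 1/(27.8×2.65) = 0.01357 K/W
Sum of the known resistances R_other = 0.2182 K/W
Required total resistance R_tot = ΔT/Q_allow = 106/108 = 0.9815 K/W
R_calcium silicate = R_tot − R_other = 0.7633 K/W
L = R·k·A = 0.7633×0.062×2.65

L ≈ 125 mm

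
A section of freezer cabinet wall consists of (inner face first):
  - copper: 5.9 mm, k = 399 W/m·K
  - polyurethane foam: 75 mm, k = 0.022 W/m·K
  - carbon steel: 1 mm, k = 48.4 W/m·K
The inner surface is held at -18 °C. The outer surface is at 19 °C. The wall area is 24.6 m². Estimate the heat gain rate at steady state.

Q ≈ 267 W

Model the wall as resistances in series:
R_copper = L/(kA) = 0.0059/(399×24.6) = 6.011×10^-7 K/W
R_polyurethane foam = L/(kA) = 0.075/(0.022×24.6) = 0.1386 K/W
R_carbon steel = L/(kA) = 0.001/(48.4×24.6) = 8.399×10^-7 K/W
R_total = 0.1386 K/W
Q = ΔT / R_total = 37 / 0.1386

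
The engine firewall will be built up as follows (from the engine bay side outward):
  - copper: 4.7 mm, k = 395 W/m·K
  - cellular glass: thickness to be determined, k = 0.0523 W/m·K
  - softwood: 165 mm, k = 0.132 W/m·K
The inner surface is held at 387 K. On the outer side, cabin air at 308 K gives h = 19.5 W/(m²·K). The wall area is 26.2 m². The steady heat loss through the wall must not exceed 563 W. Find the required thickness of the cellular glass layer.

L ≈ 124 mm

Treating each layer as a thermal resistance in series:
R_copper = L/(kA) = 0.0047/(395×26.2) = 4.542×10^-7 K/W
R_softwood = L/(kA) = 0.165/(0.132×26.2) = 0.04771 K/W
R_outer film = 1/(h_o·A) = 1/(19.5×26.2) = 0.001957 K/W
Sum of the known resistances R_other = 0.04967 K/W
Required total resistance R_tot = ΔT/Q_allow = 79/563 = 0.1403 K/W
R_cellular glass = R_tot − R_other = 0.09065 K/W
L = R·k·A = 0.09065×0.0523×26.2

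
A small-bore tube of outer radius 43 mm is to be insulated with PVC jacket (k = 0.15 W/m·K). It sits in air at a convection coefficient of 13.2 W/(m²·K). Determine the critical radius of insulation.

r_cr ≈ 11.4 mm

For a cylinder r_cr = k/h = 0.15/13.2
r_cr = 11.4 mm; since the bare radius (43 mm) is above r_cr, any added insulation will reduce heat loss.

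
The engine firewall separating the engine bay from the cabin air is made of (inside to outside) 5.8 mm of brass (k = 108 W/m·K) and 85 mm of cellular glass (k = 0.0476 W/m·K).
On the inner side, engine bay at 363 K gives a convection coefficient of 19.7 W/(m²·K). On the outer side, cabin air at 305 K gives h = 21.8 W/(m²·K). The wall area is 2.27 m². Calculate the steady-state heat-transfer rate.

Series thermal resistances:
R_inner film = 1/(h_i·A) = 1/(19.7×2.27) = 0.02236 K/W
R_brass = L/(kA) = 0.0058/(108×2.27) = 2.366×10^-5 K/W
R_cellular glass = L/(kA) = 0.085/(0.0476×2.27) = 0.7867 K/W
R_outer film = 1/(h_o·A) = 1/(21.8×2.27) = 0.02021 K/W
R_total = 0.8293 K/W
Q = ΔT / R_total = 58 / 0.8293

Q ≈ 69.9 W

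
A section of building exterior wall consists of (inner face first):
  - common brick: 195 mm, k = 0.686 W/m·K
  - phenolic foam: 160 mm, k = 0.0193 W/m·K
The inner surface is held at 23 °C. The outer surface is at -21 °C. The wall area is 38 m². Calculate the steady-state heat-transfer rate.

Treating each layer as a thermal resistance in series:
R_common brick = L/(kA) = 0.195/(0.686×38) = 0.00748 K/W
R_phenolic foam = L/(kA) = 0.16/(0.0193×38) = 0.2182 K/W
R_total = 0.2256 K/W
Q = ΔT / R_total = 44 / 0.2256

Q ≈ 195 W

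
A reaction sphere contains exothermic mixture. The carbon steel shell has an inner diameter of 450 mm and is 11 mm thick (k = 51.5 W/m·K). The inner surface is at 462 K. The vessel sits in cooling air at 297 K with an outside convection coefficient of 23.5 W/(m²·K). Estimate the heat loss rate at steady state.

Q ≈ 2700 W

Radial (spherical) resistances in series:
R_carbon steel shell = (1/0.225 − 1/0.236)/(4π×51.5) = 3.201×10^-4 K/W
R_outer film = 1/(h·4πr_o²) = 1/(23.5×4π×0.236²) = 0.0608 K/W
R_total = 0.06112 K/W
Q = ΔT/R_total = 165/0.06112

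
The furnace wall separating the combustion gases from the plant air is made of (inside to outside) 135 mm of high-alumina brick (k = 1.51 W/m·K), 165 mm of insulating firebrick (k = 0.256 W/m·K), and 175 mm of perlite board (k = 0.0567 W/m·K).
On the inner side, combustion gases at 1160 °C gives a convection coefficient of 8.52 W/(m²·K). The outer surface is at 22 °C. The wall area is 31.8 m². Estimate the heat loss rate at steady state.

Q ≈ 9190 W

Thermal resistances in series:
R_inner film = 1/(h_i·A) = 1/(8.52×31.8) = 0.003691 K/W
R_high-alumina brick = L/(kA) = 0.135/(1.51×31.8) = 0.002811 K/W
R_insulating firebrick = L/(kA) = 0.165/(0.256×31.8) = 0.02027 K/W
R_perlite board = L/(kA) = 0.175/(0.0567×31.8) = 0.09706 K/W
R_total = 0.1238 K/W
Q = ΔT / R_total = 1138 / 0.1238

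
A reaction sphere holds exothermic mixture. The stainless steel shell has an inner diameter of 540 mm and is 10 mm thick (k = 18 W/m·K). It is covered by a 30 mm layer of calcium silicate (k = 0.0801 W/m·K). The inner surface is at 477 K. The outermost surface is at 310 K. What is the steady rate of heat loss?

Q ≈ 486 W

Each spherical layer contributes R = (1/r_i − 1/r_o)/(4πk):
R_stainless steel shell = (1/0.27 − 1/0.28)/(4π×18) = 5.848×10^-4 K/W
R_calcium silicate = (1/0.28 − 1/0.31)/(4π×0.0801) = 0.3434 K/W
R_total = 0.344 K/W
Q = ΔT/R_total = 167/0.344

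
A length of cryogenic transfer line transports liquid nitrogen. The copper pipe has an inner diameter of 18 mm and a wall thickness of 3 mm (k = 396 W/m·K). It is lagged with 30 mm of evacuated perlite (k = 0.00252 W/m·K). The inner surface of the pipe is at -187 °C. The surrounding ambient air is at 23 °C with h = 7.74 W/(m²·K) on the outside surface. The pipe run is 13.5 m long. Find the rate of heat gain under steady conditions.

Treating each annulus and film as a series resistance:
R_copper pipe wall = ln(12/9)/(2π×396×13.5) = 8.565×10^-6 K/W
R_evacuated perlite = ln(42/12)/(2π×0.00252×13.5) = 5.861 K/W
R_outer film = 1/(h_o·2πr_oL) = 1/(7.74×2π×0.042×13.5) = 0.03627 K/W
R_total = 5.897 K/W
Q = ΔT/R_total = 210/5.897

Q ≈ 35.6 W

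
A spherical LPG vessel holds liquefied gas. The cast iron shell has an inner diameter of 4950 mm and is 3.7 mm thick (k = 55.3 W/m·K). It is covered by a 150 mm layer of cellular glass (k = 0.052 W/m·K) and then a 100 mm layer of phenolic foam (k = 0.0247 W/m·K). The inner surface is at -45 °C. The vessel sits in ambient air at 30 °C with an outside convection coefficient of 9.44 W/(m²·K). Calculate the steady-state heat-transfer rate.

Q ≈ 923 W

For a spherical shell R = (1/r₁ − 1/r₂)/(4πk); film R = 1/(h·4πr²). In series:
R_cast iron shell = (1/2.475 − 1/2.4787)/(4π×55.3) = 8.679×10^-7 K/W
R_cellular glass = (1/2.4787 − 1/2.6287)/(4π×0.052) = 0.03523 K/W
R_phenolic foam = (1/2.6287 − 1/2.7287)/(4π×0.0247) = 0.04492 K/W
R_outer film = 1/(h·4πr_o²) = 1/(9.44×4π×2.7287²) = 0.001132 K/W
R_total = 0.08128 K/W
Q = ΔT/R_total = 75/0.08128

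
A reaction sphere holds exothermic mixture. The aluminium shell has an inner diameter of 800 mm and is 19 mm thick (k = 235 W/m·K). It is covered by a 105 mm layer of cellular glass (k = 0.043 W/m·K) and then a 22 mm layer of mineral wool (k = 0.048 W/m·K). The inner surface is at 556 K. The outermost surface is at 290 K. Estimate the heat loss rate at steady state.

Radial (spherical) resistances in series:
R_aluminium shell = (1/0.4 − 1/0.419)/(4π×235) = 3.839×10^-5 K/W
R_cellular glass = (1/0.419 − 1/0.524)/(4π×0.043) = 0.885 K/W
R_mineral wool = (1/0.524 − 1/0.546)/(4π×0.048) = 0.1275 K/W
R_total = 1.013 K/W
Q = ΔT/R_total = 266/1.013

Q ≈ 263 W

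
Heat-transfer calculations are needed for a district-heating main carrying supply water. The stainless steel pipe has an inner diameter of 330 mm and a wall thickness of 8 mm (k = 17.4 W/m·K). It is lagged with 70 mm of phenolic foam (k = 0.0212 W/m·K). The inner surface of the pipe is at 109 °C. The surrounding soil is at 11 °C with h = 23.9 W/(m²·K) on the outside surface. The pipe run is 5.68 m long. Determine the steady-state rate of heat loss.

For a radial system each layer contributes R = ln(r_out/r_in)/(2πkL); films add R = 1/(hA).
R_stainless steel pipe wall = ln(173/165)/(2π×17.4×5.68) = 7.624×10^-5 K/W
R_phenolic foam = ln(243/173)/(2π×0.0212×5.68) = 0.4491 K/W
R_outer film = 1/(h_o·2πr_oL) = 1/(23.9×2π×0.243×5.68) = 0.004825 K/W
R_total = 0.454 K/W
Q = ΔT/R_total = 98/0.454

Q ≈ 216 W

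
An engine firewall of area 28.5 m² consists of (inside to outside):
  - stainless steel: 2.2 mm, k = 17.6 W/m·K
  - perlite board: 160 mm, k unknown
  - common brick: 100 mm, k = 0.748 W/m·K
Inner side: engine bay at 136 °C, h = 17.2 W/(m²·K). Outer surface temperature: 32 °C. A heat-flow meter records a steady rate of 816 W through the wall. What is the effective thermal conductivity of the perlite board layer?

Thermal resistances in series:
R_inner film = 1/(h_i·A) = 1/(17.2×28.5) = 0.00204 K/W
R_stainless steel = L/(kA) = 0.0022/(17.6×28.5) = 4.386×10^-6 K/W
R_common brick = L/(kA) = 0.1/(0.748×28.5) = 0.004691 K/W
Sum of known resistances R_other = 0.006735 K/W
Total R = ΔT/Q = 104/816 = 0.1275 K/W
R_perlite board = R_total − R_other = 0.1207 K/W
k = L/(R·A) = 0.16/(0.1207×28.5)

k ≈ 0.0465 W/(m·K)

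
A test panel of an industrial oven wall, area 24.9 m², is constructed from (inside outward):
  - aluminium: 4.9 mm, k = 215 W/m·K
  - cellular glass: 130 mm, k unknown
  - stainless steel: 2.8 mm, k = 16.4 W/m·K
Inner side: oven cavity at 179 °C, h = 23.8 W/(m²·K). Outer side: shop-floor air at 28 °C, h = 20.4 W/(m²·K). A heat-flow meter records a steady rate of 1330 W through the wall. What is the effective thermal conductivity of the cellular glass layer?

k ≈ 0.0475 W/(m·K)

Thermal resistances in series:
R_inner film = 1/(h_i·A) = 1/(23.8×24.9) = 0.001687 K/W
R_aluminium = L/(kA) = 0.0049/(215×24.9) = 9.153×10^-7 K/W
R_stainless steel = L/(kA) = 0.0028/(16.4×24.9) = 6.857×10^-6 K/W
R_outer film = 1/(h_o·A) = 1/(20.4×24.9) = 0.001969 K/W
Sum of known resistances R_other = 0.003664 K/W
Total R = ΔT/Q = 151/1330 = 0.1135 K/W
R_cellular glass = R_total − R_other = 0.1099 K/W
k = L/(R·A) = 0.13/(0.1099×24.9)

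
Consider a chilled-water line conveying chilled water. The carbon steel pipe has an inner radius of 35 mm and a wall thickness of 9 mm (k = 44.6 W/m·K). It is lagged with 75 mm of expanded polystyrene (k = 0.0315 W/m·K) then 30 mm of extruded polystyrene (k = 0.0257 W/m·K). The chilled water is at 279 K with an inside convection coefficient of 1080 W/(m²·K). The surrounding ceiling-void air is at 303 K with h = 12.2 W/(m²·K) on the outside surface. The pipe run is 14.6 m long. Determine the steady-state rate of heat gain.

Radial resistances (cylindrical: R_cond = ln(r_o/r_i)/(2πkL), R_conv = 1/(h·2πrL)):
R_inner film = 1/(h_i·2πr₁L) = 1/(1080×2π×0.035×14.6) = 2.884×10^-4 K/W
R_carbon steel pipe wall = ln(44/35)/(2π×44.6×14.6) = 5.593×10^-5 K/W
R_expanded polystyrene = ln(119/44)/(2π×0.0315×14.6) = 0.3443 K/W
R_extruded polystyrene = ln(149/119)/(2π×0.0257×14.6) = 0.09536 K/W
R_outer film = 1/(h_o·2πr_oL) = 1/(12.2×2π×0.149×14.6) = 0.005997 K/W
R_total = 0.446 K/W
Q = ΔT/R_total = 24/0.446

Q ≈ 53.8 W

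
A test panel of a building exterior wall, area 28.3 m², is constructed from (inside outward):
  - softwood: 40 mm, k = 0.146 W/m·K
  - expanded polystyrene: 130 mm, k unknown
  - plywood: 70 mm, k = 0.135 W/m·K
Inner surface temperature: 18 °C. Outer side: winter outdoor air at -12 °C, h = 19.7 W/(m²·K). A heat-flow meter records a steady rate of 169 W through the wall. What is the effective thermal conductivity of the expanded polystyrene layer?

Thermal resistances in series:
R_softwood = L/(kA) = 0.04/(0.146×28.3) = 0.009681 K/W
R_plywood = L/(kA) = 0.07/(0.135×28.3) = 0.01832 K/W
R_outer film = 1/(h_o·A) = 1/(19.7×28.3) = 0.001794 K/W
Sum of known resistances R_other = 0.0298 K/W
Total R = ΔT/Q = 30/169 = 0.1775 K/W
R_expanded polystyrene = R_total − R_other = 0.1477 K/W
k = L/(R·A) = 0.13/(0.1477×28.3)

k ≈ 0.0311 W/(m·K)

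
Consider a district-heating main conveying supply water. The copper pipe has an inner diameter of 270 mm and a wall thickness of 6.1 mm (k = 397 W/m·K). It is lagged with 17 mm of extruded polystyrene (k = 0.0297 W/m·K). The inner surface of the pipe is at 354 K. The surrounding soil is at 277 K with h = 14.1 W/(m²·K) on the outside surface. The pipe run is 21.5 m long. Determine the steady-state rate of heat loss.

Treating each annulus and film as a series resistance:
R_copper pipe wall = ln(141.1/135)/(2π×397×21.5) = 8.241×10^-7 K/W
R_extruded polystyrene = ln(158.1/141.1)/(2π×0.0297×21.5) = 0.02835 K/W
R_outer film = 1/(h_o·2πr_oL) = 1/(14.1×2π×0.1581×21.5) = 0.003321 K/W
R_total = 0.03168 K/W
Q = ΔT/R_total = 77/0.03168

Q ≈ 2430 W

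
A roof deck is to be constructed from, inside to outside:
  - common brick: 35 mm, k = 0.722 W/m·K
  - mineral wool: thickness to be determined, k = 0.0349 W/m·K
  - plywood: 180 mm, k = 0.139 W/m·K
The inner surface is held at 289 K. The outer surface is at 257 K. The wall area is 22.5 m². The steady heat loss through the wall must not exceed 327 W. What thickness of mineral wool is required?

Series thermal resistances:
R_common brick = L/(kA) = 0.035/(0.722×22.5) = 0.002155 K/W
R_plywood = L/(kA) = 0.18/(0.139×22.5) = 0.05755 K/W
Sum of the known resistances R_other = 0.05971 K/W
Required total resistance R_tot = ΔT/Q_allow = 32/327 = 0.09786 K/W
R_mineral wool = R_tot − R_other = 0.03815 K/W
L = R·k·A = 0.03815×0.0349×22.5

L ≈ 30 mm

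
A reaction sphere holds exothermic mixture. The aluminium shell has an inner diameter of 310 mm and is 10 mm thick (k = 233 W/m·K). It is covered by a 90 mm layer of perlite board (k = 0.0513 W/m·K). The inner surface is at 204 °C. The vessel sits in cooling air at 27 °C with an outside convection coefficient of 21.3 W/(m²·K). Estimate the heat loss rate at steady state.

Q ≈ 52.4 W

For a spherical shell R = (1/r₁ − 1/r₂)/(4πk); film R = 1/(h·4πr²). In series:
R_aluminium shell = (1/0.155 − 1/0.165)/(4π×233) = 1.335×10^-4 K/W
R_perlite board = (1/0.165 − 1/0.255)/(4π×0.0513) = 3.318 K/W
R_outer film = 1/(h·4πr_o²) = 1/(21.3×4π×0.255²) = 0.05746 K/W
R_total = 3.376 K/W
Q = ΔT/R_total = 177/3.376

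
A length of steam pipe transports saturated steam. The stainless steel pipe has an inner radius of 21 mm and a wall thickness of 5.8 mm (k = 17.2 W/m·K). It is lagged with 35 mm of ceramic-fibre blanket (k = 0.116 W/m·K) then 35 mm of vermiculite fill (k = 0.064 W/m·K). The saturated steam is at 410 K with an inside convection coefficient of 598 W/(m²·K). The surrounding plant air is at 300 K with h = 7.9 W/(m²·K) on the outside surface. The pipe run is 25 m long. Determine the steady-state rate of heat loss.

Treating each annulus and film as a series resistance:
R_inner film = 1/(h_i·2πr₁L) = 1/(598×2π×0.021×25) = 5.069×10^-4 K/W
R_stainless steel pipe wall = ln(26.8/21)/(2π×17.2×25) = 9.027×10^-5 K/W
R_ceramic-fibre blanket = ln(61.8/26.8)/(2π×0.116×25) = 0.04585 K/W
R_vermiculite fill = ln(96.8/61.8)/(2π×0.064×25) = 0.04464 K/W
R_outer film = 1/(h_o·2πr_oL) = 1/(7.9×2π×0.0968×25) = 0.008325 K/W
R_total = 0.09941 K/W
Q = ΔT/R_total = 110/0.09941

Q ≈ 1110 W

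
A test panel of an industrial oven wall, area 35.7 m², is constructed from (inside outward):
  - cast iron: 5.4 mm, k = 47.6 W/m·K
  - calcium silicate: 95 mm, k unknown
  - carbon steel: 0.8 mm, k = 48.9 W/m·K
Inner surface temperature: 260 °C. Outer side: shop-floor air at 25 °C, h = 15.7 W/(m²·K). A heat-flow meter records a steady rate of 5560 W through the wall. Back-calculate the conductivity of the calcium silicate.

k ≈ 0.0657 W/(m·K)

Series thermal resistances:
R_cast iron = L/(kA) = 0.0054/(47.6×35.7) = 3.178×10^-6 K/W
R_carbon steel = L/(kA) = 0.0008/(48.9×35.7) = 4.583×10^-7 K/W
R_outer film = 1/(h_o·A) = 1/(15.7×35.7) = 0.001784 K/W
Sum of known resistances R_other = 0.001788 K/W
Total R = ΔT/Q = 235/5560 = 0.04227 K/W
R_calcium silicate = R_total − R_other = 0.04048 K/W
k = L/(R·A) = 0.095/(0.04048×35.7)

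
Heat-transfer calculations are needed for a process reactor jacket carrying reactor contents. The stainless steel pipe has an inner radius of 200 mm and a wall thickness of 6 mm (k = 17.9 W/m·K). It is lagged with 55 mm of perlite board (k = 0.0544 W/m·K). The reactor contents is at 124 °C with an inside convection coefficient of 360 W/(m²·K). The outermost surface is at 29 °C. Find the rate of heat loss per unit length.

q′ ≈ 137 W/m

Treating each annulus and film as a series resistance:
R_inner film = 1/(h_i·2πr₁L) = 1/(360×2π×0.2×1) = 0.00221 K/W
R_stainless steel pipe wall = ln(206/200)/(2π×17.9×1) = 2.628×10^-4 K/W
R_perlite board = ln(261/206)/(2π×0.0544×1) = 0.6923 K/W
R_total = 0.6948 K/W
Q = ΔT/R_total = 95/0.6948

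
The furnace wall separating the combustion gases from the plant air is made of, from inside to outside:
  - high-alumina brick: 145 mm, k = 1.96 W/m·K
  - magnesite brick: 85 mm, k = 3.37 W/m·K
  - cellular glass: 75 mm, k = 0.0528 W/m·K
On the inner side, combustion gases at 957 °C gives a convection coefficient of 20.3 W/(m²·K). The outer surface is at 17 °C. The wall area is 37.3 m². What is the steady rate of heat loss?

Q ≈ 22300 W

Using the resistance-network approach (series):
R_inner film = 1/(h_i·A) = 1/(20.3×37.3) = 0.001321 K/W
R_high-alumina brick = L/(kA) = 0.145/(1.96×37.3) = 0.001983 K/W
R_magnesite brick = L/(kA) = 0.085/(3.37×37.3) = 6.762×10^-4 K/W
R_cellular glass = L/(kA) = 0.075/(0.0528×37.3) = 0.03808 K/W
R_total = 0.04206 K/W
Q = ΔT / R_total = 940 / 0.04206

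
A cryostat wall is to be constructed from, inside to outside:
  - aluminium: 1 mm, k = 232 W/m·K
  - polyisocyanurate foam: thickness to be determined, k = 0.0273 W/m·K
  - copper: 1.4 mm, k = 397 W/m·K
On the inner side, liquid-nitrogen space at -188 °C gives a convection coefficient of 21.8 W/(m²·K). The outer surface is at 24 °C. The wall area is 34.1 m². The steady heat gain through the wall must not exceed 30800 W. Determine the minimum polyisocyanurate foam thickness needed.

L ≈ 5.16 mm

Treating each layer as a thermal resistance in series:
R_inner film = 1/(h_i·A) = 1/(21.8×34.1) = 0.001345 K/W
R_aluminium = L/(kA) = 0.001/(232×34.1) = 1.264×10^-7 K/W
R_copper = L/(kA) = 0.0014/(397×34.1) = 1.034×10^-7 K/W
Sum of the known resistances R_other = 0.001345 K/W
Required total resistance R_tot = ΔT/Q_allow = 212/30800 = 0.006883 K/W
R_polyisocyanurate foam = R_tot − R_other = 0.005538 K/W
L = R·k·A = 0.005538×0.0273×34.1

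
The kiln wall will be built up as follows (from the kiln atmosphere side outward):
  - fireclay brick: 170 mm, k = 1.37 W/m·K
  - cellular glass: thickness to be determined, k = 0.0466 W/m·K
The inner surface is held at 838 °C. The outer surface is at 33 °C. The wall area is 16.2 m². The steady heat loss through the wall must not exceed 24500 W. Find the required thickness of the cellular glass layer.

Using the resistance-network approach (series):
R_fireclay brick = L/(kA) = 0.17/(1.37×16.2) = 0.00766 K/W
Sum of the known resistances R_other = 0.00766 K/W
Required total resistance R_tot = ΔT/Q_allow = 805/24500 = 0.03286 K/W
R_cellular glass = R_tot − R_other = 0.0252 K/W
L = R·k·A = 0.0252×0.0466×16.2

L ≈ 19 mm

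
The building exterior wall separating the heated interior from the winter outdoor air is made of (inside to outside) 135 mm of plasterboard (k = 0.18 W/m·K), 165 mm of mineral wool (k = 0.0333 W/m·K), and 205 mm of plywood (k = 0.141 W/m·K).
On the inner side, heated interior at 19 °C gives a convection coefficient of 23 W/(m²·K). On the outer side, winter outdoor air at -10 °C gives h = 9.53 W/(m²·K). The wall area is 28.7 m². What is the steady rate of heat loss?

Series thermal resistances:
R_inner film = 1/(h_i·A) = 1/(23×28.7) = 0.001515 K/W
R_plasterboard = L/(kA) = 0.135/(0.18×28.7) = 0.02613 K/W
R_mineral wool = L/(kA) = 0.165/(0.0333×28.7) = 0.1726 K/W
R_plywood = L/(kA) = 0.205/(0.141×28.7) = 0.05066 K/W
R_outer film = 1/(h_o·A) = 1/(9.53×28.7) = 0.003656 K/W
R_total = 0.2546 K/W
Q = ΔT / R_total = 29 / 0.2546

Q ≈ 114 W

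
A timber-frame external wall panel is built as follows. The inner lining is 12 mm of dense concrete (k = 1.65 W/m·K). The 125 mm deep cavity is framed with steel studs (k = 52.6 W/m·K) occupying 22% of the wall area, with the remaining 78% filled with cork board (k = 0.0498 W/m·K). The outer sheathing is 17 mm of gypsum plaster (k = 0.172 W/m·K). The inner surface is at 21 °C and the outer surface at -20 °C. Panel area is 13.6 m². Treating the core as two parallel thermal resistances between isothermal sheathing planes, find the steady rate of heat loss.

Q ≈ 4770 W

Sheathing layers in series; stud and cavity paths in parallel between them.
R_inner = 0.012/(1.65×13.6) = 5.348×10^-4 K/W
R_stud  = 0.125/(52.6×0.22×13.6) = 7.943×10^-4 K/W
R_cav   = 0.125/(0.0498×0.78×13.6) = 0.2366 K/W
1/R_core = 1/R_stud + 1/R_cav → R_core = 7.916×10^-4 K/W
R_outer = 0.017/(0.172×13.6) = 0.007267 K/W
R_total = 0.008594 K/W
Q = ΔT/R_total = 41/0.008594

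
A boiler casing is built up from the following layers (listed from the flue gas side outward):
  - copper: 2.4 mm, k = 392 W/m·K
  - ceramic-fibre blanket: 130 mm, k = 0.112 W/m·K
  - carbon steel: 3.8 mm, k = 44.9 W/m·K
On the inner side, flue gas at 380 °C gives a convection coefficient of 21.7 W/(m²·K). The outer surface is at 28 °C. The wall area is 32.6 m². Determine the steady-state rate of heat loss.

Series thermal resistances:
R_inner film = 1/(h_i·A) = 1/(21.7×32.6) = 0.001414 K/W
R_copper = L/(kA) = 0.0024/(392×32.6) = 1.878×10^-7 K/W
R_ceramic-fibre blanket = L/(kA) = 0.13/(0.112×32.6) = 0.0356 K/W
R_carbon steel = L/(kA) = 0.0038/(44.9×32.6) = 2.596×10^-6 K/W
R_total = 0.03702 K/W
Q = ΔT / R_total = 352 / 0.03702

Q ≈ 9510 W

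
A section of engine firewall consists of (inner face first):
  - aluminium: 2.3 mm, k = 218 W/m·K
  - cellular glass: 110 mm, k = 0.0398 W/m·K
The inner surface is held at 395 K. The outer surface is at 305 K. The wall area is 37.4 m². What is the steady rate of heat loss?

Thermal resistances in series:
R_aluminium = L/(kA) = 0.0023/(218×37.4) = 2.821×10^-7 K/W
R_cellular glass = L/(kA) = 0.11/(0.0398×37.4) = 0.0739 K/W
R_total = 0.0739 K/W
Q = ΔT / R_total = 90 / 0.0739

Q ≈ 1220 W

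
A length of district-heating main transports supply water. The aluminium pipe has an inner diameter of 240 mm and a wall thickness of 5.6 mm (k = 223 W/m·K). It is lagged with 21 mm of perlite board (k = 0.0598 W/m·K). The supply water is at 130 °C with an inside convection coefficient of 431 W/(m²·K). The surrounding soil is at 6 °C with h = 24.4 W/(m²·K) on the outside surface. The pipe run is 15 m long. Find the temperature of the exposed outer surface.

Treating each annulus and film as a series resistance:
R_inner film = 1/(h_i·2πr₁L) = 1/(431×2π×0.12×15) = 2.051×10^-4 K/W
R_aluminium pipe wall = ln(125.6/120)/(2π×223×15) = 2.17×10^-6 K/W
R_perlite board = ln(146.6/125.6)/(2π×0.0598×15) = 0.02743 K/W
R_outer film = 1/(h_o·2πr_oL) = 1/(24.4×2π×0.1466×15) = 0.002966 K/W
R_total = 0.03061 K/W
Q = ΔT/R_total = 124/0.03061
Q = 4050 W
T_interface = T_inner − Q·ΣR(inner→interface) = 130 − 4050×0.02764

T ≈ 18 °C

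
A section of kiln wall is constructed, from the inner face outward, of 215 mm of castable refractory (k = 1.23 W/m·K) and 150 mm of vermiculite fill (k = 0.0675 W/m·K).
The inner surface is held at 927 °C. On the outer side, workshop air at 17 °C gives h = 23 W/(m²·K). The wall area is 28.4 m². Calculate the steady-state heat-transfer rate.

Q ≈ 10600 W

Thermal resistances in series:
R_castable refractory = L/(kA) = 0.215/(1.23×28.4) = 0.006155 K/W
R_vermiculite fill = L/(kA) = 0.15/(0.0675×28.4) = 0.07825 K/W
R_outer film = 1/(h_o·A) = 1/(23×28.4) = 0.001531 K/W
R_total = 0.08593 K/W
Q = ΔT / R_total = 910 / 0.08593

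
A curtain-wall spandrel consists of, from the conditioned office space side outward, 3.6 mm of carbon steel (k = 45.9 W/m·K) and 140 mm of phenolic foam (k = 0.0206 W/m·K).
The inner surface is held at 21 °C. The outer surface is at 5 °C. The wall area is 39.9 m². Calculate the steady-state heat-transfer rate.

Model the wall as resistances in series:
R_carbon steel = L/(kA) = 0.0036/(45.9×39.9) = 1.966×10^-6 K/W
R_phenolic foam = L/(kA) = 0.14/(0.0206×39.9) = 0.1703 K/W
R_total = 0.1703 K/W
Q = ΔT / R_total = 16 / 0.1703

Q ≈ 93.9 W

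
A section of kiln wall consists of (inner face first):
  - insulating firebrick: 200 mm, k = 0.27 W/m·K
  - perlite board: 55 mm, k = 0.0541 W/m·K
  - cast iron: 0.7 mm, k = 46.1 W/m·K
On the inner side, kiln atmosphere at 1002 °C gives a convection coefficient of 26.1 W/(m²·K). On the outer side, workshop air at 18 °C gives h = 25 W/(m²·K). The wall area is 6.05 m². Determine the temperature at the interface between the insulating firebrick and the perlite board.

T ≈ 584 °C

Series thermal resistances:
R_inner film = 1/(h_i·A) = 1/(26.1×6.05) = 0.006333 K/W
R_insulating firebrick = L/(kA) = 0.2/(0.27×6.05) = 0.1224 K/W
R_perlite board = L/(kA) = 0.055/(0.0541×6.05) = 0.168 K/W
R_cast iron = L/(kA) = 0.0007/(46.1×6.05) = 2.51×10^-6 K/W
R_outer film = 1/(h_o·A) = 1/(25×6.05) = 0.006612 K/W
R_total = 0.3034 K/W;  Q = ΔT/R_total = 984/0.3034 = 3243 W
T_interface = T_inner − Q·ΣR(inner→interface) = 1002 − 3240×0.1288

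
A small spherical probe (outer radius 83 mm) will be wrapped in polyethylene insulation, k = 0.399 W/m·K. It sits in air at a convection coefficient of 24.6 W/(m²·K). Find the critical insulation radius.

For a sphere r_cr = 2k/h = 2×0.399/24.6
r_cr = 32.4 mm; since the bare radius (83 mm) is above r_cr, any added insulation will reduce heat loss.

r_cr ≈ 32.4 mm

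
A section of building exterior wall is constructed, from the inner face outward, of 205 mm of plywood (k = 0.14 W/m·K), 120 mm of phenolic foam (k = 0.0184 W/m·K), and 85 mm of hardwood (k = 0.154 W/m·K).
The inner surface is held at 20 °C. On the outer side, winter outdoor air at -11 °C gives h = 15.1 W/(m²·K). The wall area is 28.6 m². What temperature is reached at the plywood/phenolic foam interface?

Treating each layer as a thermal resistance in series:
R_plywood = L/(kA) = 0.205/(0.14×28.6) = 0.0512 K/W
R_phenolic foam = L/(kA) = 0.12/(0.0184×28.6) = 0.228 K/W
R_hardwood = L/(kA) = 0.085/(0.154×28.6) = 0.0193 K/W
R_outer film = 1/(h_o·A) = 1/(15.1×28.6) = 0.002316 K/W
R_total = 0.3008 K/W;  Q = ΔT/R_total = 31/0.3008 = 103 W
T_interface = T_inner − Q·ΣR(inner→interface) = 20 − 103×0.0512

T ≈ 14.7 °C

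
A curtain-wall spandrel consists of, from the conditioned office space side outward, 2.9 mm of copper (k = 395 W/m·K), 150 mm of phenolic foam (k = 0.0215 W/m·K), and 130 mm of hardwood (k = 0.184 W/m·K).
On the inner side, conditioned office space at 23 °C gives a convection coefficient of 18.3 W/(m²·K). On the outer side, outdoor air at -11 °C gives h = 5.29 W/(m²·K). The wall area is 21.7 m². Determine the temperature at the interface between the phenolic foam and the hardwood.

Treating each layer as a thermal resistance in series:
R_inner film = 1/(h_i·A) = 1/(18.3×21.7) = 0.002518 K/W
R_copper = L/(kA) = 0.0029/(395×21.7) = 3.383×10^-7 K/W
R_phenolic foam = L/(kA) = 0.15/(0.0215×21.7) = 0.3215 K/W
R_hardwood = L/(kA) = 0.13/(0.184×21.7) = 0.03256 K/W
R_outer film = 1/(h_o·A) = 1/(5.29×21.7) = 0.008711 K/W
R_total = 0.3653 K/W;  Q = ΔT/R_total = 34/0.3653 = 93.07 W
T_interface = T_inner − Q·ΣR(inner→interface) = 23 − 93.1×0.324

T ≈ -7.16 °C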